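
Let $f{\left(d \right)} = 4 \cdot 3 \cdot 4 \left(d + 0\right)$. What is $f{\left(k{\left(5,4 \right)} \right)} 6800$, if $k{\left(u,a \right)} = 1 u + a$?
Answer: $2937600$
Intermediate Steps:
$k{\left(u,a \right)} = a + u$ ($k{\left(u,a \right)} = u + a = a + u$)
$f{\left(d \right)} = 48 d$ ($f{\left(d \right)} = 12 \cdot 4 d = 48 d$)
$f{\left(k{\left(5,4 \right)} \right)} 6800 = 48 \left(4 + 5\right) 6800 = 48 \cdot 9 \cdot 6800 = 432 \cdot 6800 = 2937600$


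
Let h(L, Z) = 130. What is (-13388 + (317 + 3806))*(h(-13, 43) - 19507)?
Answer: 179527905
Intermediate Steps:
(-13388 + (317 + 3806))*(h(-13, 43) - 19507) = (-13388 + (317 + 3806))*(130 - 19507) = (-13388 + 4123)*(-19377) = -9265*(-19377) = 179527905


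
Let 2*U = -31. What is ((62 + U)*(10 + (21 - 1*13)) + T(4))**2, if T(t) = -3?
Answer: 695556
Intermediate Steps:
U = -31/2 (U = (1/2)*(-31) = -31/2 ≈ -15.500)
((62 + U)*(10 + (21 - 1*13)) + T(4))**2 = ((62 - 31/2)*(10 + (21 - 1*13)) - 3)**2 = (93*(10 + (21 - 13))/2 - 3)**2 = (93*(10 + 8)/2 - 3)**2 = ((93/2)*18 - 3)**2 = (837 - 3)**2 = 834**2 = 695556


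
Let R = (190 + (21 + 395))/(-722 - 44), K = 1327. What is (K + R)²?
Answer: 258001011844/146689 ≈ 1.7588e+6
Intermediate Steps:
R = -303/383 (R = (190 + 416)/(-766) = 606*(-1/766) = -303/383 ≈ -0.79112)
(K + R)² = (1327 - 303/383)² = (507938/383)² = 258001011844/146689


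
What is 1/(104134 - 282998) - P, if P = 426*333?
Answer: -25373289313/178864 ≈ -1.4186e+5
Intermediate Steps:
P = 141858
1/(104134 - 282998) - P = 1/(104134 - 282998) - 1*141858 = 1/(-178864) - 141858 = -1/178864 - 141858 = -25373289313/178864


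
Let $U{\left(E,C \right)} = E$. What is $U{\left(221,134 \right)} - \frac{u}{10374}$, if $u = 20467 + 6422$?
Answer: $\frac{755255}{3458} \approx 218.41$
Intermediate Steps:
$u = 26889$
$U{\left(221,134 \right)} - \frac{u}{10374} = 221 - \frac{26889}{10374} = 221 - 26889 \cdot \frac{1}{10374} = 221 - \frac{8963}{3458} = \frac{755255}{3458}$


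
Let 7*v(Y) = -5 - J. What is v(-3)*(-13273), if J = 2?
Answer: 13273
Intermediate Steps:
v(Y) = -1 (v(Y) = (-5 - 1*2)/7 = (-5 - 2)/7 = (⅐)*(-7) = -1)
v(-3)*(-13273) = -1*(-13273) = 13273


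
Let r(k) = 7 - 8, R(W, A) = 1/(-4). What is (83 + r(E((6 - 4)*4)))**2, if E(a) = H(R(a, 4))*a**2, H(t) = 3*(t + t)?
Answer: 6724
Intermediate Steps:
R(W, A) = -1/4
H(t) = 6*t (H(t) = 3*(2*t) = 6*t)
E(a) = -3*a**2/2 (E(a) = (6*(-1/4))*a**2 = -3*a**2/2)
r(k) = -1
(83 + r(E((6 - 4)*4)))**2 = (83 - 1)**2 = 82**2 = 6724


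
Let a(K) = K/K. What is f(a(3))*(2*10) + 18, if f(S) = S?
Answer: 38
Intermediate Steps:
a(K) = 1
f(a(3))*(2*10) + 18 = 1*(2*10) + 18 = 1*20 + 18 = 20 + 18 = 38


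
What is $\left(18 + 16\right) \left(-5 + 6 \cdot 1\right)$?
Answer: $34$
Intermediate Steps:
$\left(18 + 16\right) \left(-5 + 6 \cdot 1\right) = 34 \left(-5 + 6\right) = 34 \cdot 1 = 34$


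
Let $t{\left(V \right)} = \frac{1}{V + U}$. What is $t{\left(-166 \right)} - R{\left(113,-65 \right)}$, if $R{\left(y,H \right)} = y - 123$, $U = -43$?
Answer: $\frac{2089}{209} \approx 9.9952$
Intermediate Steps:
$R{\left(y,H \right)} = -123 + y$
$t{\left(V \right)} = \frac{1}{-43 + V}$ ($t{\left(V \right)} = \frac{1}{V - 43} = \frac{1}{-43 + V}$)
$t{\left(-166 \right)} - R{\left(113,-65 \right)} = \frac{1}{-43 - 166} - \left(-123 + 113\right) = \frac{1}{-209} - -10 = - \frac{1}{209} + 10 = \frac{2089}{209}$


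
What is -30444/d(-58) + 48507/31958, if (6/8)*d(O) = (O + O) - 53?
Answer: 38836563/284258 ≈ 136.62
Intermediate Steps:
d(O) = -212/3 + 8*O/3 (d(O) = 4*((O + O) - 53)/3 = 4*(2*O - 53)/3 = 4*(-53 + 2*O)/3 = -212/3 + 8*O/3)
-30444/d(-58) + 48507/31958 = -30444/(-212/3 + (8/3)*(-58)) + 48507/31958 = -30444/(-212/3 - 464/3) + 48507*(1/31958) = -30444/(-676/3) + 2553/1682 = -30444*(-3/676) + 2553/1682 = 22833/169 + 2553/1682 = 38836563/284258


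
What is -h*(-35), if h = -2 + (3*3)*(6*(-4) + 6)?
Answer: -5740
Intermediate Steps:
h = -164 (h = -2 + 9*(-24 + 6) = -2 + 9*(-18) = -2 - 162 = -164)
-h*(-35) = -1*(-164)*(-35) = 164*(-35) = -5740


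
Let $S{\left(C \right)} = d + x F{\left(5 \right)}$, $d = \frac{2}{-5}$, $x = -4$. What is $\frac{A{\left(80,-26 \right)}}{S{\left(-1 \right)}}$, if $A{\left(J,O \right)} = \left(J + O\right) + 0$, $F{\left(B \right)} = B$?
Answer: $- \frac{45}{17} \approx -2.6471$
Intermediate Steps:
$A{\left(J,O \right)} = J + O$
$d = - \frac{2}{5}$ ($d = 2 \left(- \frac{1}{5}\right) = - \frac{2}{5} \approx -0.4$)
$S{\left(C \right)} = - \frac{102}{5}$ ($S{\left(C \right)} = - \frac{2}{5} - 20 = - \frac{102}{5}$)
$\frac{A{\left(80,-26 \right)}}{S{\left(-1 \right)}} = \frac{80 - 26}{- \frac{102}{5}} = 54 \left(- \frac{5}{102}\right) = - \frac{45}{17}$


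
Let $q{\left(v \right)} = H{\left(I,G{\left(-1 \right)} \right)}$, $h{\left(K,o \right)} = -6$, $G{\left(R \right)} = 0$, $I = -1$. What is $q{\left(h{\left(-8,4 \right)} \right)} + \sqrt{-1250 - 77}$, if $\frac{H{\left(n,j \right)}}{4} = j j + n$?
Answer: $-4 + i \sqrt{1327} \approx -4.0 + 36.428 i$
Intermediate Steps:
$H{\left(n,j \right)} = 4 n + 4 j^{2}$ ($H{\left(n,j \right)} = 4 \left(j j + n\right) = 4 \left(j^{2} + n\right) = 4 \left(n + j^{2}\right) = 4 n + 4 j^{2}$)
$q{\left(v \right)} = -4$ ($q{\left(v \right)} = 4 \left(-1\right) + 4 \cdot 0^{2} = -4 + 4 \cdot 0 = -4 + 0 = -4$)
$q{\left(h{\left(-8,4 \right)} \right)} + \sqrt{-1250 - 77} = -4 + \sqrt{-1250 - 77} = -4 + \sqrt{-1327} = -4 + i \sqrt{1327}$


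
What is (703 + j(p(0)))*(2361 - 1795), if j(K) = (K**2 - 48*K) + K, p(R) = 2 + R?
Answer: 346958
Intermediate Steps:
j(K) = K**2 - 47*K
(703 + j(p(0)))*(2361 - 1795) = (703 + (2 + 0)*(-47 + (2 + 0)))*(2361 - 1795) = (703 + 2*(-47 + 2))*566 = (703 + 2*(-45))*566 = (703 - 90)*566 = 613*566 = 346958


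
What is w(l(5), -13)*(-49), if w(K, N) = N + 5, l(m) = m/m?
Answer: 392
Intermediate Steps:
l(m) = 1
w(K, N) = 5 + N
w(l(5), -13)*(-49) = (5 - 13)*(-49) = -8*(-49) = 392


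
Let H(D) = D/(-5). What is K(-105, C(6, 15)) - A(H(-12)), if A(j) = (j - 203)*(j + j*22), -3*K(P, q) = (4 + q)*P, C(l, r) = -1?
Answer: 279453/25 ≈ 11178.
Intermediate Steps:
K(P, q) = -P*(4 + q)/3 (K(P, q) = -(4 + q)*P/3 = -P*(4 + q)/3)
H(D) = -D/5 (H(D) = D*(-1/5) = -D/5)
A(j) = 23*j*(-203 + j) (A(j) = (-203 + j)*(j + 22*j) = (-203 + j)*(23*j) = 23*j*(-203 + j))
K(-105, C(6, 15)) - A(H(-12)) = -1/3*(-105)*(4 - 1) - 23*(-1/5*(-12))*(-203 - 1/5*(-12)) = -1/3*(-105)*3 - 23*12*(-203 + 12/5)/5 = 105 - 23*12*(-1003)/(5*5) = 105 - 1*(-276828/25) = 105 + 276828/25 = 279453/25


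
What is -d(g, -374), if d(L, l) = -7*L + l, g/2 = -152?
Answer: -1754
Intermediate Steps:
g = -304 (g = 2*(-152) = -304)
d(L, l) = l - 7*L
-d(g, -374) = -(-374 - 7*(-304)) = -(-374 + 2128) = -1*1754 = -1754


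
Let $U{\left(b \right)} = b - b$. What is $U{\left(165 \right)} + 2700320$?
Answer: $2700320$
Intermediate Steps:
$U{\left(b \right)} = 0$
$U{\left(165 \right)} + 2700320 = 0 + 2700320 = 2700320$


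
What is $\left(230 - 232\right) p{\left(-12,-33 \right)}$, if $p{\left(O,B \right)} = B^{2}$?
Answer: $-2178$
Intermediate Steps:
$\left(230 - 232\right) p{\left(-12,-33 \right)} = \left(230 - 232\right) \left(-33\right)^{2} = \left(-2\right) 1089 = -2178$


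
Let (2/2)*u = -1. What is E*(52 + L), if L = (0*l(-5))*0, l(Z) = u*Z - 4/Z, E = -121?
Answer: -6292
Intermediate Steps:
u = -1
l(Z) = -Z - 4/Z
L = 0 (L = (0*(-1*(-5) - 4/(-5)))*0 = (0*(5 - 4*(-⅕)))*0 = (0*(5 + ⅘))*0 = (0*(29/5))*0 = 0*0 = 0)
E*(52 + L) = -121*(52 + 0) = -121*52 = -6292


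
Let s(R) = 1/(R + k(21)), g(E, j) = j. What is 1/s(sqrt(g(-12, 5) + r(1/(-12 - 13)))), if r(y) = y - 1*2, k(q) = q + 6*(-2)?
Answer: 9 + sqrt(74)/5 ≈ 10.720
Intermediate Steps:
k(q) = -12 + q (k(q) = q - 12 = -12 + q)
r(y) = -2 + y (r(y) = y - 2 = -2 + y)
s(R) = 1/(9 + R) (s(R) = 1/(R + (-12 + 21)) = 1/(R + 9) = 1/(9 + R))
1/s(sqrt(g(-12, 5) + r(1/(-12 - 13)))) = 1/(1/(9 + sqrt(5 + (-2 + 1/(-12 - 13))))) = 1/(1/(9 + sqrt(5 + (-2 + 1/(-25))))) = 1/(1/(9 + sqrt(5 + (-2 - 1/25)))) = 1/(1/(9 + sqrt(5 - 51/25))) = 1/(1/(9 + sqrt(74/25))) = 1/(1/(9 + sqrt(74)/5)) = 9 + sqrt(74)/5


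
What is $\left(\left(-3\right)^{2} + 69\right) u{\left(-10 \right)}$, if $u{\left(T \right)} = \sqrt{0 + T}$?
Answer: $78 i \sqrt{10} \approx 246.66 i$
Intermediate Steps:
$u{\left(T \right)} = \sqrt{T}$
$\left(\left(-3\right)^{2} + 69\right) u{\left(-10 \right)} = \left(\left(-3\right)^{2} + 69\right) \sqrt{-10} = \left(9 + 69\right) i \sqrt{10} = 78 i \sqrt{10}$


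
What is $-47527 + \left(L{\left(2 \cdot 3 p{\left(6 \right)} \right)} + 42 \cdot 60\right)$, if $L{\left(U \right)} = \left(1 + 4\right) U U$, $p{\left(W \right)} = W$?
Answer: $-38527$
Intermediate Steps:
$L{\left(U \right)} = 5 U^{2}$
$-47527 + \left(L{\left(2 \cdot 3 p{\left(6 \right)} \right)} + 42 \cdot 60\right) = -47527 + \left(5 \left(2 \cdot 3 \cdot 6\right)^{2} + 42 \cdot 60\right) = -47527 + \left(5 \left(6 \cdot 6\right)^{2} + 2520\right) = -47527 + \left(5 \cdot 36^{2} + 2520\right) = -47527 + \left(5 \cdot 1296 + 2520\right) = -47527 + \left(6480 + 2520\right) = -47527 + 9000 = -38527$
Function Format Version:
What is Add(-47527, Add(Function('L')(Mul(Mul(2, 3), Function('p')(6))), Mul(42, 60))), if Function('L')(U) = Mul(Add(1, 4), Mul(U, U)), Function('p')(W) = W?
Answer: -38527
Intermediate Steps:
Function('L')(U) = Mul(5, Pow(U, 2))
Add(-47527, Add(Function('L')(Mul(Mul(2, 3), Function('p')(6))), Mul(42, 60))) = Add(-47527, Add(Mul(5, Pow(Mul(Mul(2, 3), 6), 2)), Mul(42, 60))) = Add(-47527, Add(Mul(5, Pow(Mul(6, 6), 2)), 2520)) = Add(-47527, Add(Mul(5, Pow(36, 2)), 2520)) = Add(-47527, Add(Mul(5, 1296), 2520)) = Add(-47527, Add(6480, 2520)) = Add(-47527, 9000) = -38527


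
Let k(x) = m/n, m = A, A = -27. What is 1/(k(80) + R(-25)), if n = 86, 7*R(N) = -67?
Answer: -602/5951 ≈ -0.10116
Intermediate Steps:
m = -27
R(N) = -67/7 (R(N) = (1/7)*(-67) = -67/7)
k(x) = -27/86
1/(k(80) + R(-25)) = 1/(-27/86 - 67/7) = 1/(-5951/602) = -602/5951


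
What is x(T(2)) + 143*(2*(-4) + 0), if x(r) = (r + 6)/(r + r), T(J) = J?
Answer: -1142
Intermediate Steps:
x(r) = (6 + r)/(2*r) (x(r) = (6 + r)/((2*r)) = (6 + r)*(1/(2*r)) = (6 + r)/(2*r))
x(T(2)) + 143*(2*(-4) + 0) = (½)*(6 + 2)/2 + 143*(2*(-4) + 0) = (½)*(½)*8 + 143*(-8 + 0) = 2 + 143*(-8) = 2 - 1144 = -1142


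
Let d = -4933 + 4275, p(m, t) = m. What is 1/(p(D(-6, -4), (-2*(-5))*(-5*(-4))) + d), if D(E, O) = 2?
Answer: -1/656 ≈ -0.0015244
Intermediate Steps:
d = -658
1/(p(D(-6, -4), (-2*(-5))*(-5*(-4))) + d) = 1/(2 - 658) = 1/(-656) = -1/656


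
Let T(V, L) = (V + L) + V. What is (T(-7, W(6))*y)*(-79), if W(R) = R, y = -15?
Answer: -9480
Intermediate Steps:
T(V, L) = L + 2*V (T(V, L) = (L + V) + V = L + 2*V)
(T(-7, W(6))*y)*(-79) = ((6 + 2*(-7))*(-15))*(-79) = ((6 - 14)*(-15))*(-79) = -8*(-15)*(-79) = 120*(-79) = -9480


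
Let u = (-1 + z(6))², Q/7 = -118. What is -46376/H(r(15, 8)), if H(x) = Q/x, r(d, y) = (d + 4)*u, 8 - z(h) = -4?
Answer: 53309212/413 ≈ 1.2908e+5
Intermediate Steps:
Q = -826 (Q = 7*(-118) = -826)
z(h) = 12 (z(h) = 8 - 1*(-4) = 8 + 4 = 12)
u = 121 (u = (-1 + 12)² = 11² = 121)
r(d, y) = 484 + 121*d (r(d, y) = (d + 4)*121 = (4 + d)*121 = 484 + 121*d)
H(x) = -826/x
-46376/H(r(15, 8)) = -46376/((-826/(484 + 121*15))) = -46376/((-826/(484 + 1815))) = -46376/((-826/2299)) = -46376/((-826*1/2299)) = -46376/(-826/2299) = -46376*(-2299/826) = 53309212/413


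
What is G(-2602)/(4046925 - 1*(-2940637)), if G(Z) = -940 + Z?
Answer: -1771/3493781 ≈ -0.00050690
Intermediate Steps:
G(-2602)/(4046925 - 1*(-2940637)) = (-940 - 2602)/(4046925 - 1*(-2940637)) = -3542/(4046925 + 2940637) = -3542/6987562 = -3542*1/6987562 = -1771/3493781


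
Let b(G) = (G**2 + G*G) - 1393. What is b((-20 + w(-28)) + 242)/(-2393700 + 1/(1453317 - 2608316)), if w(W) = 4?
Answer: -116376544241/2764721106301 ≈ -0.042093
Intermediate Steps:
b(G) = -1393 + 2*G**2 (b(G) = (G**2 + G**2) - 1393 = 2*G**2 - 1393 = -1393 + 2*G**2)
b((-20 + w(-28)) + 242)/(-2393700 + 1/(1453317 - 2608316)) = (-1393 + 2*((-20 + 4) + 242)**2)/(-2393700 + 1/(1453317 - 2608316)) = (-1393 + 2*(-16 + 242)**2)/(-2393700 + 1/(-1154999)) = (-1393 + 2*226**2)/(-2393700 - 1/1154999) = (-1393 + 2*51076)/(-2764721106301/1154999) = (-1393 + 102152)*(-1154999/2764721106301) = 100759*(-1154999/2764721106301) = -116376544241/2764721106301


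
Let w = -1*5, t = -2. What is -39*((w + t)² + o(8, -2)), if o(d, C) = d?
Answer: -2223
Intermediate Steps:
w = -5
-39*((w + t)² + o(8, -2)) = -39*((-5 - 2)² + 8) = -39*((-7)² + 8) = -39*(49 + 8) = -39*57 = -2223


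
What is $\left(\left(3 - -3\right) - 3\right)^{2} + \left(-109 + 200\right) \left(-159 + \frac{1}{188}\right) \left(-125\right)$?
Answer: $\frac{340011817}{188} \approx 1.8086 \cdot 10^{6}$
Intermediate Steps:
$\left(\left(3 - -3\right) - 3\right)^{2} + \left(-109 + 200\right) \left(-159 + \frac{1}{188}\right) \left(-125\right) = \left(\left(3 + 3\right) - 3\right)^{2} + 91 \left(-159 + \frac{1}{188}\right) \left(-125\right) = \left(6 - 3\right)^{2} + 91 \left(- \frac{29891}{188}\right) \left(-125\right) = 3^{2} - - \frac{340010125}{188} = 9 + \frac{340010125}{188} = \frac{340011817}{188}$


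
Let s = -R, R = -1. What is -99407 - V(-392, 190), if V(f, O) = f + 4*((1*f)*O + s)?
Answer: 198901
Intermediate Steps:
s = 1 (s = -1*(-1) = 1)
V(f, O) = 4 + f + 4*O*f (V(f, O) = f + 4*((1*f)*O + 1) = f + 4*(f*O + 1) = f + 4*(O*f + 1) = f + 4*(1 + O*f) = f + (4 + 4*O*f) = 4 + f + 4*O*f)
-99407 - V(-392, 190) = -99407 - (4 - 392 + 4*190*(-392)) = -99407 - (4 - 392 - 297920) = -99407 - 1*(-298308) = -99407 + 298308 = 198901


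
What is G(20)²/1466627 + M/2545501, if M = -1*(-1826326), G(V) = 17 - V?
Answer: 2678561931911/3733300495127 ≈ 0.71748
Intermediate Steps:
M = 1826326
G(20)²/1466627 + M/2545501 = (17 - 1*20)²/1466627 + 1826326/2545501 = (17 - 20)²*(1/1466627) + 1826326*(1/2545501) = (-3)²*(1/1466627) + 1826326/2545501 = 9*(1/1466627) + 1826326/2545501 = 9/1466627 + 1826326/2545501 = 2678561931911/3733300495127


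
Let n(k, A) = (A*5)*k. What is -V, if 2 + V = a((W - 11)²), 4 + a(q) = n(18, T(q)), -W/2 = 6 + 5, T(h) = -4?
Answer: 366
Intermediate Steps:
n(k, A) = 5*A*k (n(k, A) = (5*A)*k = 5*A*k)
W = -22 (W = -2*(6 + 5) = -2*11 = -22)
a(q) = -364 (a(q) = -4 + 5*(-4)*18 = -4 - 360 = -364)
V = -366 (V = -2 - 364 = -366)
-V = -1*(-366) = 366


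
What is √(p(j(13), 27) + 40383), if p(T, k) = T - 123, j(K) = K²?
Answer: √40429 ≈ 201.07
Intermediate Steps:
p(T, k) = -123 + T
√(p(j(13), 27) + 40383) = √((-123 + 13²) + 40383) = √((-123 + 169) + 40383) = √(46 + 40383) = √40429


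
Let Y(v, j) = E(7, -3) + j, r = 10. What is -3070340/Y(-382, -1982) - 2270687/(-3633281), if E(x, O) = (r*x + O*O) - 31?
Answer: 5579899747099/3513382727 ≈ 1588.2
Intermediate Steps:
E(x, O) = -31 + O² + 10*x (E(x, O) = (10*x + O*O) - 31 = (10*x + O²) - 31 = (O² + 10*x) - 31 = -31 + O² + 10*x)
Y(v, j) = 48 + j (Y(v, j) = (-31 + (-3)² + 10*7) + j = (-31 + 9 + 70) + j = 48 + j)
-3070340/Y(-382, -1982) - 2270687/(-3633281) = -3070340/(48 - 1982) - 2270687/(-3633281) = -3070340/(-1934) - 2270687*(-1/3633281) = -3070340*(-1/1934) + 2270687/3633281 = 1535170/967 + 2270687/3633281 = 5579899747099/3513382727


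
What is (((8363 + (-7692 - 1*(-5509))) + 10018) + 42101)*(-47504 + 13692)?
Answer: -1971205788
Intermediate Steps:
(((8363 + (-7692 - 1*(-5509))) + 10018) + 42101)*(-47504 + 13692) = (((8363 + (-7692 + 5509)) + 10018) + 42101)*(-33812) = (((8363 - 2183) + 10018) + 42101)*(-33812) = ((6180 + 10018) + 42101)*(-33812) = (16198 + 42101)*(-33812) = 58299*(-33812) = -1971205788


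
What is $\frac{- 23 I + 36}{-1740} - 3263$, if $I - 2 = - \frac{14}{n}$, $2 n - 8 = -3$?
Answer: $- \frac{4731449}{1450} \approx -3263.1$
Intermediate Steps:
$n = \frac{5}{2}$ ($n = 4 + \frac{1}{2} \left(-3\right) = 4 - \frac{3}{2} = \frac{5}{2} \approx 2.5$)
$I = - \frac{18}{5}$ ($I = 2 - \frac{14}{\frac{5}{2}} = 2 - \frac{28}{5} = - \frac{18}{5} \approx -3.6$)
$\frac{- 23 I + 36}{-1740} - 3263 = \frac{\left(-23\right) \left(- \frac{18}{5}\right) + 36}{-1740} - 3263 = \left(\frac{414}{5} + 36\right) \left(- \frac{1}{1740}\right) - 3263 = \frac{594}{5} \left(- \frac{1}{1740}\right) - 3263 = - \frac{99}{1450} - 3263 = - \frac{4731449}{1450}$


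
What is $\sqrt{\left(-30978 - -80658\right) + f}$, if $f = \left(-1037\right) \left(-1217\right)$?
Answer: $\sqrt{1311709} \approx 1145.3$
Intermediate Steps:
$f = 1262029$
$\sqrt{\left(-30978 - -80658\right) + f} = \sqrt{\left(-30978 - -80658\right) + 1262029} = \sqrt{\left(-30978 + 80658\right) + 1262029} = \sqrt{49680 + 1262029} = \sqrt{1311709}$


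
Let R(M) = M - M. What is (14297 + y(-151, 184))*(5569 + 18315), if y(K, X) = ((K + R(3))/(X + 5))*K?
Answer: 9297474808/27 ≈ 3.4435e+8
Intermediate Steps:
R(M) = 0
y(K, X) = K**2/(5 + X) (y(K, X) = ((K + 0)/(X + 5))*K = (K/(5 + X))*K = K**2/(5 + X))
(14297 + y(-151, 184))*(5569 + 18315) = (14297 + (-151)**2/(5 + 184))*(5569 + 18315) = (14297 + 22801/189)*23884 = (2724934/189)*23884 = 9297474808/27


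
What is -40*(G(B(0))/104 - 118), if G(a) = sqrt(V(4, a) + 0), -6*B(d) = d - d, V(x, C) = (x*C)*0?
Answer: 4720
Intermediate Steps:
V(x, C) = 0 (V(x, C) = (C*x)*0 = 0)
B(d) = 0 (B(d) = -(d - d)/6 = -1/6*0 = 0)
G(a) = 0 (G(a) = sqrt(0 + 0) = sqrt(0) = 0)
-40*(G(B(0))/104 - 118) = -40*(0/104 - 118) = -40*(0*(1/104) - 118) = -40*(0 - 118) = -40*(-118) = 4720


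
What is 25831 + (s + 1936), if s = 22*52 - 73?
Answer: 28838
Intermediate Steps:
s = 1071 (s = 1144 - 73 = 1071)
25831 + (s + 1936) = 25831 + (1071 + 1936) = 25831 + 3007 = 28838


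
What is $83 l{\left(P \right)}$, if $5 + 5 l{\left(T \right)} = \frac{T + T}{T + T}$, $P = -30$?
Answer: $- \frac{332}{5} \approx -66.4$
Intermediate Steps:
$l{\left(T \right)} = - \frac{4}{5}$ ($l{\left(T \right)} = -1 + \frac{\left(T + T\right) \frac{1}{T + T}}{5} = -1 + \frac{2 T \frac{1}{2 T}}{5} = -1 + \frac{1}{5} \cdot 1 = -1 + \frac{1}{5} = - \frac{4}{5}$)
$83 l{\left(P \right)} = 83 \left(- \frac{4}{5}\right) = - \frac{332}{5}$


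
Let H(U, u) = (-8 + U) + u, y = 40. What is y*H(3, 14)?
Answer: 360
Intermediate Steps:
H(U, u) = -8 + U + u
y*H(3, 14) = 40*(-8 + 3 + 14) = 40*9 = 360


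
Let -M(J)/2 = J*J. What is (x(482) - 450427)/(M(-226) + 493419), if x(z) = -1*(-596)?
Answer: -449831/391267 ≈ -1.1497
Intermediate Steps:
M(J) = -2*J² (M(J) = -2*J*J = -2*J²)
x(z) = 596
(x(482) - 450427)/(M(-226) + 493419) = (596 - 450427)/(-2*(-226)² + 493419) = -449831/(-2*51076 + 493419) = -449831/(-102152 + 493419) = -449831/391267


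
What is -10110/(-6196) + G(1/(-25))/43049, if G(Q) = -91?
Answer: 217330777/133365802 ≈ 1.6296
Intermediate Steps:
-10110/(-6196) + G(1/(-25))/43049 = -10110/(-6196) - 91/43049 = -10110*(-1/6196) - 91*1/43049 = 5055/3098 - 91/43049 = 217330777/133365802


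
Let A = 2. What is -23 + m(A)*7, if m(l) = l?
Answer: -9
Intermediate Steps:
-23 + m(A)*7 = -23 + 2*7 = -23 + 14 = -9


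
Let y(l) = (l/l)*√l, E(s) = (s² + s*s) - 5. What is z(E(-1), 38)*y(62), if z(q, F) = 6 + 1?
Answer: 7*√62 ≈ 55.118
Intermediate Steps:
E(s) = -5 + 2*s² (E(s) = (s² + s²) - 5 = 2*s² - 5 = -5 + 2*s²)
z(q, F) = 7
y(l) = √l (y(l) = 1*√l = √l)
z(E(-1), 38)*y(62) = 7*√62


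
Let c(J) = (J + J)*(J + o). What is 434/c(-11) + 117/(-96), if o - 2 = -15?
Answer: -419/1056 ≈ -0.39678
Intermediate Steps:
o = -13 (o = 2 - 15 = -13)
c(J) = 2*J*(-13 + J) (c(J) = (J + J)*(J - 13) = (2*J)*(-13 + J) = 2*J*(-13 + J))
434/c(-11) + 117/(-96) = 434/((2*(-11)*(-13 - 11))) + 117/(-96) = 434/((2*(-11)*(-24))) + 117*(-1/96) = 434/528 - 39/32 = 434*(1/528) - 39/32 = 217/264 - 39/32 = -419/1056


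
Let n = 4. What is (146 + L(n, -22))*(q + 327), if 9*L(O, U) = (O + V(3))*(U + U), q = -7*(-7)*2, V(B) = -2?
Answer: 521050/9 ≈ 57894.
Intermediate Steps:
q = 98 (q = 49*2 = 98)
L(O, U) = 2*U*(-2 + O)/9 (L(O, U) = ((O - 2)*(U + U))/9 = ((-2 + O)*(2*U))/9 = (2*U*(-2 + O))/9 = 2*U*(-2 + O)/9)
(146 + L(n, -22))*(q + 327) = (146 + (2/9)*(-22)*(-2 + 4))*(98 + 327) = (146 + (2/9)*(-22)*2)*425 = (146 - 88/9)*425 = (1226/9)*425 = 521050/9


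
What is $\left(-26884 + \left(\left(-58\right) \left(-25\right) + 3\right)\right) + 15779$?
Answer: $-9652$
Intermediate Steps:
$\left(-26884 + \left(\left(-58\right) \left(-25\right) + 3\right)\right) + 15779 = \left(-26884 + \left(1450 + 3\right)\right) + 15779 = \left(-26884 + 1453\right) + 15779 = -25431 + 15779 = -9652$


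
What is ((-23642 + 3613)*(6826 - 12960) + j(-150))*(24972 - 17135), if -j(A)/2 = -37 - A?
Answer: 962835481420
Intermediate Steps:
j(A) = 74 + 2*A (j(A) = -2*(-37 - A) = 74 + 2*A)
((-23642 + 3613)*(6826 - 12960) + j(-150))*(24972 - 17135) = ((-23642 + 3613)*(6826 - 12960) + (74 + 2*(-150)))*(24972 - 17135) = (-20029*(-6134) + (74 - 300))*7837 = (122857886 - 226)*7837 = 122857660*7837 = 962835481420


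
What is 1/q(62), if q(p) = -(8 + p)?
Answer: -1/70 ≈ -0.014286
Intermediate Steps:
q(p) = -8 - p
1/q(62) = 1/(-8 - 1*62) = 1/(-8 - 62) = 1/(-70) = -1/70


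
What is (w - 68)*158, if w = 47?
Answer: -3318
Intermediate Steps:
(w - 68)*158 = (47 - 68)*158 = -21*158 = -3318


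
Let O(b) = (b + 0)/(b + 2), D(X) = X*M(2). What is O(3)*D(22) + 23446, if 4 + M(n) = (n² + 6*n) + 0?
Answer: 118022/5 ≈ 23604.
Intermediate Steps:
M(n) = -4 + n² + 6*n (M(n) = -4 + ((n² + 6*n) + 0) = -4 + (n² + 6*n) = -4 + n² + 6*n)
D(X) = 12*X (D(X) = X*(-4 + 2² + 6*2) = X*(-4 + 4 + 12) = X*12 = 12*X)
O(b) = b/(2 + b)
O(3)*D(22) + 23446 = (3/(2 + 3))*(12*22) + 23446 = (3/5)*264 + 23446 = (3*(⅕))*264 + 23446 = (⅗)*264 + 23446 = 792/5 + 23446 = 118022/5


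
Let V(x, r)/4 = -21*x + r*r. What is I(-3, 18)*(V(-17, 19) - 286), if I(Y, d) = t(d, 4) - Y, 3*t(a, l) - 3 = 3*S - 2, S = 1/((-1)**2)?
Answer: 11206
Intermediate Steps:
S = 1 (S = 1/1 = 1)
t(a, l) = 4/3 (t(a, l) = 1 + (3*1 - 2)/3 = 1 + (3 - 2)/3 = 1 + (1/3)*1 = 1 + 1/3 = 4/3)
V(x, r) = -84*x + 4*r**2 (V(x, r) = 4*(-21*x + r*r) = 4*(-21*x + r**2) = 4*(r**2 - 21*x) = -84*x + 4*r**2)
I(Y, d) = 4/3 - Y
I(-3, 18)*(V(-17, 19) - 286) = (4/3 - 1*(-3))*((-84*(-17) + 4*19**2) - 286) = (4/3 + 3)*((1428 + 4*361) - 286) = 13*((1428 + 1444) - 286)/3 = 13*(2872 - 286)/3 = (13/3)*2586 = 11206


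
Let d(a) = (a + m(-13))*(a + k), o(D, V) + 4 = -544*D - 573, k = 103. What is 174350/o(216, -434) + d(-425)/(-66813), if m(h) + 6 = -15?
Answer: -28606695122/7889345853 ≈ -3.6260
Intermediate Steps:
o(D, V) = -577 - 544*D (o(D, V) = -4 + (-544*D - 573) = -4 + (-573 - 544*D) = -577 - 544*D)
m(h) = -21 (m(h) = -6 - 15 = -21)
d(a) = (-21 + a)*(103 + a) (d(a) = (a - 21)*(a + 103) = (-21 + a)*(103 + a))
174350/o(216, -434) + d(-425)/(-66813) = 174350/(-577 - 544*216) + (-2163 + (-425)**2 + 82*(-425))/(-66813) = 174350/(-577 - 117504) + (-2163 + 180625 - 34850)*(-1/66813) = 174350/(-118081) + 143612*(-1/66813) = 174350*(-1/118081) - 143612/66813 = -174350/118081 - 143612/66813 = -28606695122/7889345853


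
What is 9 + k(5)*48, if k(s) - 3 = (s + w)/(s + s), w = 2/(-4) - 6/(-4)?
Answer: 909/5 ≈ 181.80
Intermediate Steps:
w = 1 (w = 2*(-¼) - 6*(-¼) = -½ + 3/2 = 1)
k(s) = 3 + (1 + s)/(2*s) (k(s) = 3 + (s + 1)/(s + s) = 3 + (1 + s)/((2*s)) = 3 + (1 + s)*(1/(2*s)) = 3 + (1 + s)/(2*s))
9 + k(5)*48 = 9 + ((½)*(1 + 7*5)/5)*48 = 9 + ((½)*(⅕)*(1 + 35))*48 = 9 + ((½)*(⅕)*36)*48 = 9 + (18/5)*48 = 9 + 864/5 = 909/5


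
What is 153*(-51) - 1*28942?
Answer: -36745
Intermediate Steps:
153*(-51) - 1*28942 = -7803 - 28942 = -36745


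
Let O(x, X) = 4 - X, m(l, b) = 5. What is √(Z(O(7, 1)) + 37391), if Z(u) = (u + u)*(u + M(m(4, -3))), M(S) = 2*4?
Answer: √37457 ≈ 193.54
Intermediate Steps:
M(S) = 8
Z(u) = 2*u*(8 + u) (Z(u) = (u + u)*(u + 8) = (2*u)*(8 + u) = 2*u*(8 + u))
√(Z(O(7, 1)) + 37391) = √(2*(4 - 1*1)*(8 + (4 - 1*1)) + 37391) = √(2*(4 - 1)*(8 + (4 - 1)) + 37391) = √(2*3*(8 + 3) + 37391) = √(2*3*11 + 37391) = √(66 + 37391) = √37457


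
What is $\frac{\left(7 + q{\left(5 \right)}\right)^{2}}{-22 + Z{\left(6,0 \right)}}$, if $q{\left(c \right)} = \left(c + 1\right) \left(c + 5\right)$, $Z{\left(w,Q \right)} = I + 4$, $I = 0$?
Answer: $- \frac{4489}{18} \approx -249.39$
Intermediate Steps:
$Z{\left(w,Q \right)} = 4$ ($Z{\left(w,Q \right)} = 0 + 4 = 4$)
$q{\left(c \right)} = \left(1 + c\right) \left(5 + c\right)$
$\frac{\left(7 + q{\left(5 \right)}\right)^{2}}{-22 + Z{\left(6,0 \right)}} = \frac{\left(7 + \left(5 + 5^{2} + 6 \cdot 5\right)\right)^{2}}{-22 + 4} = \frac{\left(7 + \left(5 + 25 + 30\right)\right)^{2}}{-18} = \left(7 + 60\right)^{2} \left(- \frac{1}{18}\right) = 67^{2} \left(- \frac{1}{18}\right) = 4489 \left(- \frac{1}{18}\right) = - \frac{4489}{18}$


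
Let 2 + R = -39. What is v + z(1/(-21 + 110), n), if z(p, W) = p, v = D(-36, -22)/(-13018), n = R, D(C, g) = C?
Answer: 8111/579301 ≈ 0.014001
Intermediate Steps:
R = -41 (R = -2 - 39 = -41)
n = -41
v = 18/6509 (v = -36/(-13018) = -36*(-1/13018) = 18/6509 ≈ 0.0027654)
v + z(1/(-21 + 110), n) = 18/6509 + 1/(-21 + 110) = 18/6509 + 1/89 = 8111/579301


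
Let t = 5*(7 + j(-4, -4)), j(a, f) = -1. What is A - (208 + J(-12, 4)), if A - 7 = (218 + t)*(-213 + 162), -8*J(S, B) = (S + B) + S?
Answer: -25703/2 ≈ -12852.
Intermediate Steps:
J(S, B) = -S/4 - B/8 (J(S, B) = -((S + B) + S)/8 = -((B + S) + S)/8 = -(B + 2*S)/8 = -S/4 - B/8)
t = 30 (t = 5*(7 - 1) = 5*6 = 30)
A = -12641 (A = 7 + (218 + 30)*(-213 + 162) = 7 + 248*(-51) = 7 - 12648 = -12641)
A - (208 + J(-12, 4)) = -12641 - (208 + (-1/4*(-12) - 1/8*4)) = -12641 - (208 + (3 - 1/2)) = -12641 - (208 + 5/2) = -12641 - 1*421/2 = -12641 - 421/2 = -25703/2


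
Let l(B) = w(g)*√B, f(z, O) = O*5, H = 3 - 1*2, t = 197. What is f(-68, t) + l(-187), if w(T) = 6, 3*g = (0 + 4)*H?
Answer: 985 + 6*I*√187 ≈ 985.0 + 82.049*I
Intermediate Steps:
H = 1 (H = 3 - 2 = 1)
f(z, O) = 5*O
g = 4/3 (g = ((0 + 4)*1)/3 = (4*1)/3 = (⅓)*4 = 4/3 ≈ 1.3333)
l(B) = 6*√B
f(-68, t) + l(-187) = 5*197 + 6*√(-187) = 985 + 6*(I*√187) = 985 + 6*I*√187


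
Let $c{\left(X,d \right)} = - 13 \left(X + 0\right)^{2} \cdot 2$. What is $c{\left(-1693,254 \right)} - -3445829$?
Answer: $-71076645$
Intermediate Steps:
$c{\left(X,d \right)} = - 26 X^{2}$ ($c{\left(X,d \right)} = - 13 X^{2} \cdot 2 = - 26 X^{2}$)
$c{\left(-1693,254 \right)} - -3445829 = - 26 \left(-1693\right)^{2} - -3445829 = \left(-26\right) 2866249 + 3445829 = -74522474 + 3445829 = -71076645$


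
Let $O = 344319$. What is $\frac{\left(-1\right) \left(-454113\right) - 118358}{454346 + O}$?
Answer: $\frac{9593}{22819} \approx 0.4204$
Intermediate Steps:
$\frac{\left(-1\right) \left(-454113\right) - 118358}{454346 + O} = \frac{\left(-1\right) \left(-454113\right) - 118358}{454346 + 344319} = \frac{454113 - 118358}{798665} = 335755 \cdot \frac{1}{798665} = \frac{9593}{22819}$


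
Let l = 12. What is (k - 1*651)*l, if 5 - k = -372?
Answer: -3288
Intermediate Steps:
k = 377 (k = 5 - 1*(-372) = 5 + 372 = 377)
(k - 1*651)*l = (377 - 1*651)*12 = (377 - 651)*12 = -274*12 = -3288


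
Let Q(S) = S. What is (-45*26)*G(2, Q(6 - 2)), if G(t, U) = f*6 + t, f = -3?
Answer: 18720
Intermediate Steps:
G(t, U) = -18 + t (G(t, U) = -3*6 + t = -18 + t)
(-45*26)*G(2, Q(6 - 2)) = (-45*26)*(-18 + 2) = -1170*(-16) = 18720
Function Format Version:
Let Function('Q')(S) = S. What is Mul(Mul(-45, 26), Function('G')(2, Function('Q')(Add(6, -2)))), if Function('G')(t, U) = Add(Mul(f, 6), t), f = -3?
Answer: 18720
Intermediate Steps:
Function('G')(t, U) = Add(-18, t) (Function('G')(t, U) = Add(Mul(-3, 6), t) = Add(-18, t))
Mul(Mul(-45, 26), Function('G')(2, Function('Q')(Add(6, -2)))) = Mul(Mul(-45, 26), Add(-18, 2)) = Mul(-1170, -16) = 18720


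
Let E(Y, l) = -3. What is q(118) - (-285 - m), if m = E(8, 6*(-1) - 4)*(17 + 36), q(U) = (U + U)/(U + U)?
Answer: 127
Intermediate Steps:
q(U) = 1 (q(U) = (2*U)/((2*U)) = (2*U)*(1/(2*U)) = 1)
m = -159 (m = -3*(17 + 36) = -3*53 = -159)
q(118) - (-285 - m) = 1 - (-285 - 1*(-159)) = 1 - (-285 + 159) = 1 - 1*(-126) = 1 + 126 = 127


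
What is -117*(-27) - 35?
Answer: 3124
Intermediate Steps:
-117*(-27) - 35 = 3159 - 35 = 3124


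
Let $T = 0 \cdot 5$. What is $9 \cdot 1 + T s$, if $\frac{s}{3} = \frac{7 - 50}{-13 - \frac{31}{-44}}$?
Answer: $9$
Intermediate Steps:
$s = \frac{5676}{541}$ ($s = 3 \frac{7 - 50}{-13 - \frac{31}{-44}} = 3 \left(- \frac{43}{-13 - - \frac{31}{44}}\right) = 3 \left(- \frac{43}{-13 + \frac{31}{44}}\right) = 3 \left(- \frac{43}{- \frac{541}{44}}\right) = 3 \left(\left(-43\right) \left(- \frac{44}{541}\right)\right) = 3 \cdot \frac{1892}{541} = \frac{5676}{541} \approx 10.492$)
$T = 0$
$9 \cdot 1 + T s = 9 \cdot 1 + 0 \cdot \frac{5676}{541} = 9 + 0 = 9$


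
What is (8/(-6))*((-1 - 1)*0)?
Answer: 0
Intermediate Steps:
(8/(-6))*((-1 - 1)*0) = (-⅙*8)*(-2*0) = -4/3*0 = 0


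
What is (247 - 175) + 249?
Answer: 321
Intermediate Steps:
(247 - 175) + 249 = 72 + 249 = 321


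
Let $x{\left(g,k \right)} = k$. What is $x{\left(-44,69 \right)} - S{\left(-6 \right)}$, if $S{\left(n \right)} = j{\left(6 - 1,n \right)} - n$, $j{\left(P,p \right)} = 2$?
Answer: $61$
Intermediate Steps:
$S{\left(n \right)} = 2 - n$
$x{\left(-44,69 \right)} - S{\left(-6 \right)} = 69 - \left(2 - -6\right) = 69 - \left(2 + 6\right) = 69 - 8 = 61$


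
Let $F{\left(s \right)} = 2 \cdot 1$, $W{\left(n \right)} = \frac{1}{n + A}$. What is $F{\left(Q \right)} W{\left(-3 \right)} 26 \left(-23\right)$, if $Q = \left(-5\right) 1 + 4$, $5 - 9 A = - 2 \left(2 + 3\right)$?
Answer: $897$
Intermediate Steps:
$A = \frac{5}{3}$ ($A = \frac{5}{9} - \frac{\left(-2\right) \left(2 + 3\right)}{9} = \frac{5}{9} - \frac{\left(-2\right) 5}{9} = \frac{5}{9} - - \frac{10}{9} = \frac{5}{9} + \frac{10}{9} = \frac{5}{3} \approx 1.6667$)
$W{\left(n \right)} = \frac{1}{\frac{5}{3} + n}$ ($W{\left(n \right)} = \frac{1}{n + \frac{5}{3}} = \frac{1}{\frac{5}{3} + n}$)
$Q = -1$ ($Q = -5 + 4 = -1$)
$F{\left(s \right)} = 2$
$F{\left(Q \right)} W{\left(-3 \right)} 26 \left(-23\right) = 2 \frac{3}{5 + 3 \left(-3\right)} 26 \left(-23\right) = 2 \frac{3}{5 - 9} \cdot 26 \left(-23\right) = 2 \frac{3}{-4} \cdot 26 \left(-23\right) = 2 \cdot 3 \left(- \frac{1}{4}\right) 26 \left(-23\right) = 2 \left(- \frac{3}{4}\right) 26 \left(-23\right) = 2 \left(\left(- \frac{39}{2}\right) \left(-23\right)\right) = 2 \cdot \frac{897}{2} = 897$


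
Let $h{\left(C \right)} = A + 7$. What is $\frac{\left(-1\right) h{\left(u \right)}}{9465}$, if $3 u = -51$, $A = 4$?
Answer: $- \frac{11}{9465} \approx -0.0011622$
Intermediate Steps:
$u = -17$ ($u = \frac{1}{3} \left(-51\right) = -17$)
$h{\left(C \right)} = 11$ ($h{\left(C \right)} = 4 + 7 = 11$)
$\frac{\left(-1\right) h{\left(u \right)}}{9465} = \frac{\left(-1\right) 11}{9465} = \left(-11\right) \frac{1}{9465} = - \frac{11}{9465}$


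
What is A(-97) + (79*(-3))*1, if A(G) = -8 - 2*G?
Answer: -51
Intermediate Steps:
A(-97) + (79*(-3))*1 = (-8 - 2*(-97)) + (79*(-3))*1 = (-8 + 194) - 237*1 = 186 - 237 = -51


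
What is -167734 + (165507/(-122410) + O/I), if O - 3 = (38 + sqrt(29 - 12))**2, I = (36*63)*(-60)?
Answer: -1164191942815/6940647 - 19*sqrt(17)/34020 ≈ -1.6774e+5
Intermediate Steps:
I = -136080 (I = 2268*(-60) = -136080)
O = 3 + (38 + sqrt(17))**2 (O = 3 + (38 + sqrt(29 - 12))**2 = 3 + (38 + sqrt(17))**2 ≈ 1777.4)
-167734 + (165507/(-122410) + O/I) = -167734 + (165507/(-122410) + (1464 + 76*sqrt(17))/(-136080)) = -167734 + (165507*(-1/122410) + (1464 + 76*sqrt(17))*(-1/136080)) = -167734 + (-165507/122410 + (-61/5670 - 19*sqrt(17)/34020)) = -167734 + (-9458917/6940647 - 19*sqrt(17)/34020) = -1164191942815/6940647 - 19*sqrt(17)/34020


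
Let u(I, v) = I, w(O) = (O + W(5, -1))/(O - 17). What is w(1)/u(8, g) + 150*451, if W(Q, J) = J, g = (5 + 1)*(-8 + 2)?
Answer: 67650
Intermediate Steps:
g = -36 (g = 6*(-6) = -36)
w(O) = (-1 + O)/(-17 + O) (w(O) = (O - 1)/(O - 17) = (-1 + O)/(-17 + O))
w(1)/u(8, g) + 150*451 = ((-1 + 1)/(-17 + 1))/8 + 150*451 = (0/(-16))*(1/8) + 67650 = -1/16*0*(1/8) + 67650 = 0*(1/8) + 67650 = 0 + 67650 = 67650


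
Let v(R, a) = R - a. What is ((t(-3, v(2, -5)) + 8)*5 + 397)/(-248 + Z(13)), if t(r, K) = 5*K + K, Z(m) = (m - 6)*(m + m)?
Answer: -647/66 ≈ -9.8030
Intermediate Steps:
Z(m) = 2*m*(-6 + m) (Z(m) = (-6 + m)*(2*m) = 2*m*(-6 + m))
t(r, K) = 6*K
((t(-3, v(2, -5)) + 8)*5 + 397)/(-248 + Z(13)) = ((6*(2 - 1*(-5)) + 8)*5 + 397)/(-248 + 2*13*(-6 + 13)) = ((6*(2 + 5) + 8)*5 + 397)/(-248 + 2*13*7) = ((6*7 + 8)*5 + 397)/(-248 + 182) = ((42 + 8)*5 + 397)/(-66) = (50*5 + 397)*(-1/66) = (250 + 397)*(-1/66) = 647*(-1/66) = -647/66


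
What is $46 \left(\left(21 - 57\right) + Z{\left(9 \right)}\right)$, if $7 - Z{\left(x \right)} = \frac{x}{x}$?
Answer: $-1380$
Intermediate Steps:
$Z{\left(x \right)} = 6$ ($Z{\left(x \right)} = 7 - \frac{x}{x} = 7 - 1 = 6$)
$46 \left(\left(21 - 57\right) + Z{\left(9 \right)}\right) = 46 \left(\left(21 - 57\right) + 6\right) = 46 \left(-36 + 6\right) = 46 \left(-30\right) = -1380$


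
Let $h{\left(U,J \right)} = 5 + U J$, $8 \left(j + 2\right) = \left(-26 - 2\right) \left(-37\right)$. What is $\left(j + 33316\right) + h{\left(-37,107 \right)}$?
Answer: $\frac{58979}{2} \approx 29490.0$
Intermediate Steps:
$j = \frac{255}{2}$ ($j = -2 + \frac{\left(-26 - 2\right) \left(-37\right)}{8} = -2 + \frac{\left(-28\right) \left(-37\right)}{8} = -2 + \frac{1}{8} \cdot 1036 = -2 + \frac{259}{2} = \frac{255}{2} \approx 127.5$)
$h{\left(U,J \right)} = 5 + J U$
$\left(j + 33316\right) + h{\left(-37,107 \right)} = \left(\frac{255}{2} + 33316\right) + \left(5 + 107 \left(-37\right)\right) = \frac{66887}{2} + \left(5 - 3959\right) = \frac{66887}{2} - 3954 = \frac{58979}{2}$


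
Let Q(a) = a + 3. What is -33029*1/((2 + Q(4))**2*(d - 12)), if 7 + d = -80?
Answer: 33029/8019 ≈ 4.1188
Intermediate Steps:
d = -87 (d = -7 - 80 = -87)
Q(a) = 3 + a
-33029*1/((2 + Q(4))**2*(d - 12)) = -33029*1/((-87 - 12)*(2 + (3 + 4))**2) = -33029*(-1/(99*(2 + 7)**2)) = -33029/((-99*9**2)) = -33029/((-99*81)) = -33029/(-8019) = -33029*(-1/8019) = 33029/8019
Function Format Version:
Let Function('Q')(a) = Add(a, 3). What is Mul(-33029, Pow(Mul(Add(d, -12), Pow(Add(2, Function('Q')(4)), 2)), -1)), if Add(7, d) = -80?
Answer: Rational(33029, 8019) ≈ 4.1188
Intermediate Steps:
d = -87 (d = Add(-7, -80) = -87)
Function('Q')(a) = Add(3, a)
Mul(-33029, Pow(Mul(Add(d, -12), Pow(Add(2, Function('Q')(4)), 2)), -1)) = Mul(-33029, Pow(Mul(Add(-87, -12), Pow(Add(2, Add(3, 4)), 2)), -1)) = Mul(-33029, Pow(Mul(-99, Pow(Add(2, 7), 2)), -1)) = Mul(-33029, Pow(Mul(-99, Pow(9, 2)), -1)) = Mul(-33029, Pow(Mul(-99, 81), -1)) = Mul(-33029, Pow(-8019, -1)) = Mul(-33029, Rational(-1, 8019)) = Rational(33029, 8019)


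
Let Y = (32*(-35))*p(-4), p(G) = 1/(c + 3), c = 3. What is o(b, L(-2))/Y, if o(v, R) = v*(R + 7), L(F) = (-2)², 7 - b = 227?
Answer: 363/28 ≈ 12.964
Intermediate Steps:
b = -220 (b = 7 - 1*227 = 7 - 227 = -220)
L(F) = 4
p(G) = ⅙ (p(G) = 1/(3 + 3) = 1/6 = ⅙)
o(v, R) = v*(7 + R)
Y = -560/3 (Y = (32*(-35))*(⅙) = -1120*⅙ = -560/3 ≈ -186.67)
o(b, L(-2))/Y = (-220*(7 + 4))/(-560/3) = -220*11*(-3/560) = -2420*(-3/560) = 363/28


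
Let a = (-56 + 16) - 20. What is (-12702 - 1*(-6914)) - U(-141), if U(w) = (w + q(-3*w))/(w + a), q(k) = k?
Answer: -387702/67 ≈ -5786.6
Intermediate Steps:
a = -60 (a = -40 - 20 = -60)
U(w) = -2*w/(-60 + w) (U(w) = (w - 3*w)/(w - 60) = (-2*w)/(-60 + w) = -2*w/(-60 + w))
(-12702 - 1*(-6914)) - U(-141) = (-12702 - 1*(-6914)) - (-2)*(-141)/(-60 - 141) = (-12702 + 6914) - (-2)*(-141)/(-201) = -5788 - (-2)*(-141)*(-1)/201 = -5788 - 1*(-94/67) = -5788 + 94/67 = -387702/67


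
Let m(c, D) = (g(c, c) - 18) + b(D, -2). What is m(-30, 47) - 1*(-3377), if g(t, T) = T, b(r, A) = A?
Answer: 3327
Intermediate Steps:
m(c, D) = -20 + c (m(c, D) = (c - 18) - 2 = (-18 + c) - 2 = -20 + c)
m(-30, 47) - 1*(-3377) = (-20 - 30) - 1*(-3377) = -50 + 3377 = 3327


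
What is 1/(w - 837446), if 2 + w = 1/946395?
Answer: -946395/792556599959 ≈ -1.1941e-6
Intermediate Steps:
w = -1892789/946395 (w = -2 + 1/946395 = -1892789/946395 ≈ -2.0000)
1/(w - 837446) = 1/(-1892789/946395 - 837446) = 1/(-792556599959/946395) = -946395/792556599959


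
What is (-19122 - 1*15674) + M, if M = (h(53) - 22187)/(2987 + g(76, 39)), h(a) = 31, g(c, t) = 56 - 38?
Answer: -104584136/3005 ≈ -34803.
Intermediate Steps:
g(c, t) = 18
M = -22156/3005 (M = (31 - 22187)/(2987 + 18) = -22156/3005 ≈ -7.3730)
(-19122 - 1*15674) + M = (-19122 - 1*15674) - 22156/3005 = (-19122 - 15674) - 22156/3005 = -34796 - 22156/3005 = -104584136/3005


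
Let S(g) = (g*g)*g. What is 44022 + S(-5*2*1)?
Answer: 43022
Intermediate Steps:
S(g) = g³ (S(g) = g²*g = g³)
44022 + S(-5*2*1) = 44022 + (-5*2*1)³ = 44022 + (-10*1)³ = 44022 + (-10)³ = 44022 - 1000 = 43022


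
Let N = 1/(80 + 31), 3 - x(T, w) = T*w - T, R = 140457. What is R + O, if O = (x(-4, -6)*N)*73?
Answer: 15588902/111 ≈ 1.4044e+5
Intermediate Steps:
x(T, w) = 3 + T - T*w (x(T, w) = 3 - (T*w - T) = 3 - (-T + T*w) = 3 + (T - T*w) = 3 + T - T*w)
N = 1/111 ≈ 0.0090090
O = -1825/111 (O = ((3 - 4 - 1*(-4)*(-6))*(1/111))*73 = ((3 - 4 - 24)*(1/111))*73 = -25*1/111*73 = -25/111*73 = -1825/111 ≈ -16.441)
R + O = 140457 - 1825/111 = 15588902/111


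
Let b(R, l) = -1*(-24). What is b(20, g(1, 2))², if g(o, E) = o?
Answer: 576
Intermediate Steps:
b(R, l) = 24
b(20, g(1, 2))² = 24² = 576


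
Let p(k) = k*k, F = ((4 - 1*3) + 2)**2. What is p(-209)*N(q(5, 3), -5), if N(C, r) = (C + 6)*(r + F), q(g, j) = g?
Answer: 1921964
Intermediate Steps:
F = 9 (F = ((4 - 3) + 2)**2 = (1 + 2)**2 = 3**2 = 9)
p(k) = k**2
N(C, r) = (6 + C)*(9 + r) (N(C, r) = (C + 6)*(r + 9) = (6 + C)*(9 + r))
p(-209)*N(q(5, 3), -5) = (-209)**2*(54 + 6*(-5) + 9*5 + 5*(-5)) = 43681*(54 - 30 + 45 - 25) = 43681*44 = 1921964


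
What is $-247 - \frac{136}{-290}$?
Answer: $- \frac{35747}{145} \approx -246.53$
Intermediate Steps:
$-247 - \frac{136}{-290} = -247 - 136 \left(- \frac{1}{290}\right) = -247 - - \frac{68}{145} = -247 + \frac{68}{145} = - \frac{35747}{145}$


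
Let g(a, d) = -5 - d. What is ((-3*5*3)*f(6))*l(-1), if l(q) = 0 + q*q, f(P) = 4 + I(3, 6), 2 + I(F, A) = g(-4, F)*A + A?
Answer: 1800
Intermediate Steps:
I(F, A) = -2 + A + A*(-5 - F) (I(F, A) = -2 + ((-5 - F)*A + A) = -2 + (A*(-5 - F) + A) = -2 + (A + A*(-5 - F)) = -2 + A + A*(-5 - F))
f(P) = -40 (f(P) = 4 + (-2 + 6 - 1*6*(5 + 3)) = 4 + (-2 + 6 - 1*6*8) = 4 + (-2 + 6 - 48) = 4 - 44 = -40)
l(q) = q² (l(q) = 0 + q² = q²)
((-3*5*3)*f(6))*l(-1) = ((-3*5*3)*(-40))*(-1)² = (-15*3*(-40))*1 = -45*(-40)*1 = 1800*1 = 1800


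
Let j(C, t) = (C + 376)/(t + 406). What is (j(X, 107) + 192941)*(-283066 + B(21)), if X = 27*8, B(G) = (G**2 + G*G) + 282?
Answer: -27902469676150/513 ≈ -5.4391e+10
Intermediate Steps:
B(G) = 282 + 2*G**2 (B(G) = (G**2 + G**2) + 282 = 2*G**2 + 282 = 282 + 2*G**2)
X = 216
j(C, t) = (376 + C)/(406 + t)
(j(X, 107) + 192941)*(-283066 + B(21)) = ((376 + 216)/(406 + 107) + 192941)*(-283066 + (282 + 2*21**2)) = (592/513 + 192941)*(-283066 + (282 + 2*441)) = ((1/513)*592 + 192941)*(-283066 + (282 + 882)) = (592/513 + 192941)*(-283066 + 1164) = (98979325/513)*(-281902) = -27902469676150/513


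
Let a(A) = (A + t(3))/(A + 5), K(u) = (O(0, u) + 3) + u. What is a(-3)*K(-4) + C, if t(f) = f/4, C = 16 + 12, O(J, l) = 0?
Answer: 233/8 ≈ 29.125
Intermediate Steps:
C = 28
t(f) = f/4 (t(f) = f*(¼) = f/4)
K(u) = 3 + u (K(u) = (0 + 3) + u = 3 + u)
a(A) = (¾ + A)/(5 + A) (a(A) = (A + (¼)*3)/(A + 5) = (A + ¾)/(5 + A) = (¾ + A)/(5 + A))
a(-3)*K(-4) + C = ((¾ - 3)/(5 - 3))*(3 - 4) + 28 = (-9/4/2)*(-1) + 28 = ((½)*(-9/4))*(-1) + 28 = -9/8*(-1) + 28 = 9/8 + 28 = 233/8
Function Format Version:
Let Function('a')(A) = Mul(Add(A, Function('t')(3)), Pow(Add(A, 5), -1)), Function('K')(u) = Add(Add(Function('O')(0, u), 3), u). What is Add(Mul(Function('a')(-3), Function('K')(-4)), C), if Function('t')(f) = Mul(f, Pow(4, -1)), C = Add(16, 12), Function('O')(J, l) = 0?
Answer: Rational(233, 8) ≈ 29.125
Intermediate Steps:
C = 28
Function('t')(f) = Mul(Rational(1, 4), f) (Function('t')(f) = Mul(f, Rational(1, 4)) = Mul(Rational(1, 4), f))
Function('K')(u) = Add(3, u) (Function('K')(u) = Add(Add(0, 3), u) = Add(3, u))
Function('a')(A) = Mul(Pow(Add(5, A), -1), Add(Rational(3, 4), A)) (Function('a')(A) = Mul(Add(A, Mul(Rational(1, 4), 3)), Pow(Add(A, 5), -1)) = Mul(Add(A, Rational(3, 4)), Pow(Add(5, A), -1)) = Mul(Add(Rational(3, 4), A), Pow(Add(5, A), -1)) = Mul(Pow(Add(5, A), -1), Add(Rational(3, 4), A)))
Add(Mul(Function('a')(-3), Function('K')(-4)), C) = Add(Mul(Mul(Pow(Add(5, -3), -1), Add(Rational(3, 4), -3)), Add(3, -4)), 28) = Add(Mul(Mul(Pow(2, -1), Rational(-9, 4)), -1), 28) = Add(Mul(Mul(Rational(1, 2), Rational(-9, 4)), -1), 28) = Add(Mul(Rational(-9, 8), -1), 28) = Add(Rational(9, 8), 28) = Rational(233, 8)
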